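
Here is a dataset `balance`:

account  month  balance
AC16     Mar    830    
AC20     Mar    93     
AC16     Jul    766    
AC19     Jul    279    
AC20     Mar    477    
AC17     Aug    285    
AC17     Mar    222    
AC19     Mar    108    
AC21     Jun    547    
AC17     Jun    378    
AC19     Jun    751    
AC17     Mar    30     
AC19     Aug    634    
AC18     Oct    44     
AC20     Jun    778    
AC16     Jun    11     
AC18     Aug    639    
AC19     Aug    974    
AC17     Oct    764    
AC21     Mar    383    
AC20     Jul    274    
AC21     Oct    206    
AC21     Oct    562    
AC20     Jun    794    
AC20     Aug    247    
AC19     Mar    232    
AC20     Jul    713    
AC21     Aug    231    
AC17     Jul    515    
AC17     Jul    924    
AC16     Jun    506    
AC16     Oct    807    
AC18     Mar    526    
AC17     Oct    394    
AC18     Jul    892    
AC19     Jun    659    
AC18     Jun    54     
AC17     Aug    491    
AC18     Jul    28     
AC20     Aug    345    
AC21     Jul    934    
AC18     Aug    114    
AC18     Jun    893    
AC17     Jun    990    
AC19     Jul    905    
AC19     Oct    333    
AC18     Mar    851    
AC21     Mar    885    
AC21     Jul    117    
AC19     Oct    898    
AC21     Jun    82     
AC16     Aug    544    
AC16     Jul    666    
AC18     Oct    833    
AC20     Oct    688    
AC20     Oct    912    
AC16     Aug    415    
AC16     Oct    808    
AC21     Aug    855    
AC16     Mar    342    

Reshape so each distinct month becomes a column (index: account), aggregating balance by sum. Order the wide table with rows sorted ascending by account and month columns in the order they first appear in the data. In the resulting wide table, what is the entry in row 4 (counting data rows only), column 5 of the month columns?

1231

With rows sorted ascending by account, row 4 is account=AC19. month columns in first-appearance order: Mar, Jul, Aug, Jun, Oct; column 5 is Oct.
Long rows with account=AC19, month=Oct: 333 + 898 = 1231.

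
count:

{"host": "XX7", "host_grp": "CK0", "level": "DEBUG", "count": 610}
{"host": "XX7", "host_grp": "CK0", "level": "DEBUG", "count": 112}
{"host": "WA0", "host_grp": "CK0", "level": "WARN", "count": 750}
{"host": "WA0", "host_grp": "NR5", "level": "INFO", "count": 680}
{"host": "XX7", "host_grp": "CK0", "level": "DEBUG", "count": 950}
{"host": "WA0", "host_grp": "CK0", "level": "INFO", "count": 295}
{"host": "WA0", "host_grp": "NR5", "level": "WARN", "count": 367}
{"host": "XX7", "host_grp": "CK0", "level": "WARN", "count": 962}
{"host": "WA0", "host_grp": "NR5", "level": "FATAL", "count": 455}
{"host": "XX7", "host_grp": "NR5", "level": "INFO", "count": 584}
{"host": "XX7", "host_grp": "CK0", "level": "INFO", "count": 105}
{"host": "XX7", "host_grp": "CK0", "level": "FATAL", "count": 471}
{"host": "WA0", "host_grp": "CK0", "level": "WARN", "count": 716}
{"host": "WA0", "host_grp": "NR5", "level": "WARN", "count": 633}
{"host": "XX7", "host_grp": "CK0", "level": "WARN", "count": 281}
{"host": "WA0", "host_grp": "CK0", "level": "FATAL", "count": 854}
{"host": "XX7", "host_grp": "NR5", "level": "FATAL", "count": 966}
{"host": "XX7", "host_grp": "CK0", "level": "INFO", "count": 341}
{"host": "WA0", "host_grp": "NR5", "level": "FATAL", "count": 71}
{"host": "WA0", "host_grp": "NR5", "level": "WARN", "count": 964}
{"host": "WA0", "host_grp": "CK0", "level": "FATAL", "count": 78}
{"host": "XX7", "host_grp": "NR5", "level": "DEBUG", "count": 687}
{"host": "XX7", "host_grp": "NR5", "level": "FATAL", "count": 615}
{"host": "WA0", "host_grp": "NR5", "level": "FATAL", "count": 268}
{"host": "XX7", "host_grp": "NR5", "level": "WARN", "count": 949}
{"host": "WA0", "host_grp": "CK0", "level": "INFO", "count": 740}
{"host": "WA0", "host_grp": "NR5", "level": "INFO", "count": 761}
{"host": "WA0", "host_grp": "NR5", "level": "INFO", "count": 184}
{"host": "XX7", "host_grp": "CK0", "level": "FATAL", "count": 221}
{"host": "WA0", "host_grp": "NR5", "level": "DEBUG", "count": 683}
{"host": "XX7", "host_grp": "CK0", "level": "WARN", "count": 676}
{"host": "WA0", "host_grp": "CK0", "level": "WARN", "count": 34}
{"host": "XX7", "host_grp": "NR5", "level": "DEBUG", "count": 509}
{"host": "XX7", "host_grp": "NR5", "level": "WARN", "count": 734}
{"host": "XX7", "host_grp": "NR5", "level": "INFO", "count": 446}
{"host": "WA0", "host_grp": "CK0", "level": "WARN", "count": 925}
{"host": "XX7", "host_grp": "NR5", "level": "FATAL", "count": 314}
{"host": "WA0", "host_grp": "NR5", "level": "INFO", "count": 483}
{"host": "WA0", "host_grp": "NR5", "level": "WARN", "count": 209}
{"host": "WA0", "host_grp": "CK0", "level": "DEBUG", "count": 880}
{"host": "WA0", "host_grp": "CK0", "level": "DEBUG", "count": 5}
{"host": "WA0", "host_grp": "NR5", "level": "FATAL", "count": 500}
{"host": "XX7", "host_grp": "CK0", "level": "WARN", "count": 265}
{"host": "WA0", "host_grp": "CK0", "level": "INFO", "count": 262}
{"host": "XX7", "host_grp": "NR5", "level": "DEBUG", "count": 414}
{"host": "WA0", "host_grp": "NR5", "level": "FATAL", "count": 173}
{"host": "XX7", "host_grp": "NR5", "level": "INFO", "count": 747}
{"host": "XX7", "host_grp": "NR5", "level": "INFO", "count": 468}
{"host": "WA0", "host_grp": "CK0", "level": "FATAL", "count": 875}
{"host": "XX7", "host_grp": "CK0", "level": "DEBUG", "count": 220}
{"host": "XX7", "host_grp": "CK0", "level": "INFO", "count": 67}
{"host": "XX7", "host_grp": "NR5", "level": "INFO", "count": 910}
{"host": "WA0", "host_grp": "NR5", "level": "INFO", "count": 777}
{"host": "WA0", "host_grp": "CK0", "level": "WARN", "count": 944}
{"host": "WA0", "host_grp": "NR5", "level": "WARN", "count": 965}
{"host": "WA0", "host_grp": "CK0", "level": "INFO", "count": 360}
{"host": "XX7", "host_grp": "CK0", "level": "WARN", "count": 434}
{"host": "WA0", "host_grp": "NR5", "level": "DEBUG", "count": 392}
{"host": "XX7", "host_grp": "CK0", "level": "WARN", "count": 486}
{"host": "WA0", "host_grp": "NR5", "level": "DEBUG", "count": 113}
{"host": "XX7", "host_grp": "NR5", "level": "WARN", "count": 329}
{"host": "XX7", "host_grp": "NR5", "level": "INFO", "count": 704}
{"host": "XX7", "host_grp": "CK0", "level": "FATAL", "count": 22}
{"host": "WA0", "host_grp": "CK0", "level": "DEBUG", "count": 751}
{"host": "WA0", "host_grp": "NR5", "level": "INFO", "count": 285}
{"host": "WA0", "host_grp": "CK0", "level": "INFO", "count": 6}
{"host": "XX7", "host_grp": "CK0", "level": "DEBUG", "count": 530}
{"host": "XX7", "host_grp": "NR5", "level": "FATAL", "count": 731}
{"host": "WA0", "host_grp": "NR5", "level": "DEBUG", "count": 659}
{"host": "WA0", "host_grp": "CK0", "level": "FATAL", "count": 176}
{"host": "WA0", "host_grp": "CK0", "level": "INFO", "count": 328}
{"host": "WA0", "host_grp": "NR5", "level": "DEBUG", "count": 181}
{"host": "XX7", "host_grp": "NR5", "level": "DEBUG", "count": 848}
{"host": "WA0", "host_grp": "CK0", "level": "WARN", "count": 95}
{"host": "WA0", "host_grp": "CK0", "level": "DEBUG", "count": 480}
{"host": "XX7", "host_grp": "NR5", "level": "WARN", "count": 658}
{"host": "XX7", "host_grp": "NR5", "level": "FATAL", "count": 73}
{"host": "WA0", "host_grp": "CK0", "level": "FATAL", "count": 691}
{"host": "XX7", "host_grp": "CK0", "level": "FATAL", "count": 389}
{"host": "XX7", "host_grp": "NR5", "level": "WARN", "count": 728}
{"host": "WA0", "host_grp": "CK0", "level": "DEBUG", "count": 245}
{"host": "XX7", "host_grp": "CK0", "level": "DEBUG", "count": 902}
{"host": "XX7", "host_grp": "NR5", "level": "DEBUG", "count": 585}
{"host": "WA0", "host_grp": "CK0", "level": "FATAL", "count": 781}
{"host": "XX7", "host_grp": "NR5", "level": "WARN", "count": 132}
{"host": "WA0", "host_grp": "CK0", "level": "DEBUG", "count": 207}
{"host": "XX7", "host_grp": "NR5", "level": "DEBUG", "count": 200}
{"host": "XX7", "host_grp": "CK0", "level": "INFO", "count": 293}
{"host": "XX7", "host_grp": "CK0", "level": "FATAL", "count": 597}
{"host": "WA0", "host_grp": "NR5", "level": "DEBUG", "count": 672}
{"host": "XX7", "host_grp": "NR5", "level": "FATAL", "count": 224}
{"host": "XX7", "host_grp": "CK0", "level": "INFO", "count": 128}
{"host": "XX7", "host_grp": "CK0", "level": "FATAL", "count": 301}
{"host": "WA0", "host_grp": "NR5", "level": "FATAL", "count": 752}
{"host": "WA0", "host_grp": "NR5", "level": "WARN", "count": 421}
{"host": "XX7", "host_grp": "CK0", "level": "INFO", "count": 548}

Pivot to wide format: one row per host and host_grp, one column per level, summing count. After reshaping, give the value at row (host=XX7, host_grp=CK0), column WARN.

3104

Rows with host=XX7, host_grp=CK0 and level=WARN: count values are 962, 281, 676, 265, 434, 486.
962 + 281 + 676 + 265 + 434 + 486 = 3104.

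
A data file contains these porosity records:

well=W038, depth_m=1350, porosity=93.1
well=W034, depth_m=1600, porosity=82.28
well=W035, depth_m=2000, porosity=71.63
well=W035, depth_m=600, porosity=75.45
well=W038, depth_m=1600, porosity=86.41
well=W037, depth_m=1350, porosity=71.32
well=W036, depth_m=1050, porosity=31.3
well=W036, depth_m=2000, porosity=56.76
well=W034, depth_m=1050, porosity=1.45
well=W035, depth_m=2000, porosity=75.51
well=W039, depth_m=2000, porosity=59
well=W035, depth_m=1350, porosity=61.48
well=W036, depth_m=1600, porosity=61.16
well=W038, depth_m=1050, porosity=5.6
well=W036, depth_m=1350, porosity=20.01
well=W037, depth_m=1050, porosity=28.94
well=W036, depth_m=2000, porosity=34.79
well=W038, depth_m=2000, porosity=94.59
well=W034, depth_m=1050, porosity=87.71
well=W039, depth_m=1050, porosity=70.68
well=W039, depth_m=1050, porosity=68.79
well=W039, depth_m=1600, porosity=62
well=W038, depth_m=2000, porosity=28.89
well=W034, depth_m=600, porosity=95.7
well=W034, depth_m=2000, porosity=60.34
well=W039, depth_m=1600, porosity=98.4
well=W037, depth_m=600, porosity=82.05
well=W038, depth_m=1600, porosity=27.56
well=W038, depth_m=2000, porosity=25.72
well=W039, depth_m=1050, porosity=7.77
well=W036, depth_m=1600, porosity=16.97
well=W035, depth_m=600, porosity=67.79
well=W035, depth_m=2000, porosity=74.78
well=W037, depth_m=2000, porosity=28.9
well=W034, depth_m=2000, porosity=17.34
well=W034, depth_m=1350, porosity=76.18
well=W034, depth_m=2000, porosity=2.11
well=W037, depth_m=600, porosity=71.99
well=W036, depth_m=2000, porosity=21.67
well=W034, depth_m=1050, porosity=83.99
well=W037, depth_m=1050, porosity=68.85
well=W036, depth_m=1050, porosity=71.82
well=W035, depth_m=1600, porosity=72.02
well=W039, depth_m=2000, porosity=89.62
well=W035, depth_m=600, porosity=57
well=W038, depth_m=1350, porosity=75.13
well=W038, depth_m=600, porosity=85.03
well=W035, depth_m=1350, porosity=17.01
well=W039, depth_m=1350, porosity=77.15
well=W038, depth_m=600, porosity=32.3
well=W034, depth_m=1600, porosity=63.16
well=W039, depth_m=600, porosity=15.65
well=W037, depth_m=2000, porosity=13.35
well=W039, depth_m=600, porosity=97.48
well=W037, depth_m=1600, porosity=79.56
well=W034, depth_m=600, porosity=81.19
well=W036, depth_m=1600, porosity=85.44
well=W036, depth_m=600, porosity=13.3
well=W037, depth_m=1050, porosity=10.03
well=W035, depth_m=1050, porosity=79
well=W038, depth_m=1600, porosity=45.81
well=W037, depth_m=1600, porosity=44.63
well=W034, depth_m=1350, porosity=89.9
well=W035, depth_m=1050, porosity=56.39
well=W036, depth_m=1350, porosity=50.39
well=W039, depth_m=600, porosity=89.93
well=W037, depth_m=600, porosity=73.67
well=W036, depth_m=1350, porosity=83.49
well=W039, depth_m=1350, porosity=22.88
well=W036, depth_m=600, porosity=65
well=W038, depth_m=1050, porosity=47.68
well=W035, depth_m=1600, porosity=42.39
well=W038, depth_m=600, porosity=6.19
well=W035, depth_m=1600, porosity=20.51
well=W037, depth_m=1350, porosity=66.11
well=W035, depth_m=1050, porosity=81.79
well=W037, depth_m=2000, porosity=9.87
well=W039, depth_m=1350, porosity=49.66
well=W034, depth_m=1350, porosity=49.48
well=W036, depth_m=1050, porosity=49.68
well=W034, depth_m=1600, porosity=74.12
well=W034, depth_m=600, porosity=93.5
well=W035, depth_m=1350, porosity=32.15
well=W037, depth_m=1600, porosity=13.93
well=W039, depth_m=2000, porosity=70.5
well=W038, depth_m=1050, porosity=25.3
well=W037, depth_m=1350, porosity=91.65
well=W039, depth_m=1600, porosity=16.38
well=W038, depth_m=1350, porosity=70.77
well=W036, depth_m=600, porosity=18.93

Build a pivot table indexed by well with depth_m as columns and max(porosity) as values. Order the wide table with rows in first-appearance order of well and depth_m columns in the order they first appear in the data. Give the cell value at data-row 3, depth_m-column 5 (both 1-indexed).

81.79

With rows in first-appearance order of well, row 3 is well=W035. depth_m columns in first-appearance order: 1350, 1600, 2000, 600, 1050; column 5 is 1050.
Long rows with well=W035, depth_m=1050: max(79, 56.39, 81.79) = 81.79.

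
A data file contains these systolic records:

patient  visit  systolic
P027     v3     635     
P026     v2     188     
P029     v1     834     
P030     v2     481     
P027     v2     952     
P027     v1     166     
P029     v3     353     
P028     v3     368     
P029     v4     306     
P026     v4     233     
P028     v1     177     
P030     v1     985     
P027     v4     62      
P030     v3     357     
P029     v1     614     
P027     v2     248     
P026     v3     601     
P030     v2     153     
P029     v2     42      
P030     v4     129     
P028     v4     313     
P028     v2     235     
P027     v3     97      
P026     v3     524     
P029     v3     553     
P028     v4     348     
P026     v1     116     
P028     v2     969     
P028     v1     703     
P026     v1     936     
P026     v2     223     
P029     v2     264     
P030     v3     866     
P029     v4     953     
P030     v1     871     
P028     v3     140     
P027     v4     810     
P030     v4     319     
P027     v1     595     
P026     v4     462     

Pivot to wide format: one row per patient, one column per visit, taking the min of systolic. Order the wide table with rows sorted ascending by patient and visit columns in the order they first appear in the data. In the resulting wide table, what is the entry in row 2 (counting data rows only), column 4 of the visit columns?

62

With rows sorted ascending by patient, row 2 is patient=P027. visit columns in first-appearance order: v3, v2, v1, v4; column 4 is v4.
Long rows with patient=P027, visit=v4: min(62, 810) = 62.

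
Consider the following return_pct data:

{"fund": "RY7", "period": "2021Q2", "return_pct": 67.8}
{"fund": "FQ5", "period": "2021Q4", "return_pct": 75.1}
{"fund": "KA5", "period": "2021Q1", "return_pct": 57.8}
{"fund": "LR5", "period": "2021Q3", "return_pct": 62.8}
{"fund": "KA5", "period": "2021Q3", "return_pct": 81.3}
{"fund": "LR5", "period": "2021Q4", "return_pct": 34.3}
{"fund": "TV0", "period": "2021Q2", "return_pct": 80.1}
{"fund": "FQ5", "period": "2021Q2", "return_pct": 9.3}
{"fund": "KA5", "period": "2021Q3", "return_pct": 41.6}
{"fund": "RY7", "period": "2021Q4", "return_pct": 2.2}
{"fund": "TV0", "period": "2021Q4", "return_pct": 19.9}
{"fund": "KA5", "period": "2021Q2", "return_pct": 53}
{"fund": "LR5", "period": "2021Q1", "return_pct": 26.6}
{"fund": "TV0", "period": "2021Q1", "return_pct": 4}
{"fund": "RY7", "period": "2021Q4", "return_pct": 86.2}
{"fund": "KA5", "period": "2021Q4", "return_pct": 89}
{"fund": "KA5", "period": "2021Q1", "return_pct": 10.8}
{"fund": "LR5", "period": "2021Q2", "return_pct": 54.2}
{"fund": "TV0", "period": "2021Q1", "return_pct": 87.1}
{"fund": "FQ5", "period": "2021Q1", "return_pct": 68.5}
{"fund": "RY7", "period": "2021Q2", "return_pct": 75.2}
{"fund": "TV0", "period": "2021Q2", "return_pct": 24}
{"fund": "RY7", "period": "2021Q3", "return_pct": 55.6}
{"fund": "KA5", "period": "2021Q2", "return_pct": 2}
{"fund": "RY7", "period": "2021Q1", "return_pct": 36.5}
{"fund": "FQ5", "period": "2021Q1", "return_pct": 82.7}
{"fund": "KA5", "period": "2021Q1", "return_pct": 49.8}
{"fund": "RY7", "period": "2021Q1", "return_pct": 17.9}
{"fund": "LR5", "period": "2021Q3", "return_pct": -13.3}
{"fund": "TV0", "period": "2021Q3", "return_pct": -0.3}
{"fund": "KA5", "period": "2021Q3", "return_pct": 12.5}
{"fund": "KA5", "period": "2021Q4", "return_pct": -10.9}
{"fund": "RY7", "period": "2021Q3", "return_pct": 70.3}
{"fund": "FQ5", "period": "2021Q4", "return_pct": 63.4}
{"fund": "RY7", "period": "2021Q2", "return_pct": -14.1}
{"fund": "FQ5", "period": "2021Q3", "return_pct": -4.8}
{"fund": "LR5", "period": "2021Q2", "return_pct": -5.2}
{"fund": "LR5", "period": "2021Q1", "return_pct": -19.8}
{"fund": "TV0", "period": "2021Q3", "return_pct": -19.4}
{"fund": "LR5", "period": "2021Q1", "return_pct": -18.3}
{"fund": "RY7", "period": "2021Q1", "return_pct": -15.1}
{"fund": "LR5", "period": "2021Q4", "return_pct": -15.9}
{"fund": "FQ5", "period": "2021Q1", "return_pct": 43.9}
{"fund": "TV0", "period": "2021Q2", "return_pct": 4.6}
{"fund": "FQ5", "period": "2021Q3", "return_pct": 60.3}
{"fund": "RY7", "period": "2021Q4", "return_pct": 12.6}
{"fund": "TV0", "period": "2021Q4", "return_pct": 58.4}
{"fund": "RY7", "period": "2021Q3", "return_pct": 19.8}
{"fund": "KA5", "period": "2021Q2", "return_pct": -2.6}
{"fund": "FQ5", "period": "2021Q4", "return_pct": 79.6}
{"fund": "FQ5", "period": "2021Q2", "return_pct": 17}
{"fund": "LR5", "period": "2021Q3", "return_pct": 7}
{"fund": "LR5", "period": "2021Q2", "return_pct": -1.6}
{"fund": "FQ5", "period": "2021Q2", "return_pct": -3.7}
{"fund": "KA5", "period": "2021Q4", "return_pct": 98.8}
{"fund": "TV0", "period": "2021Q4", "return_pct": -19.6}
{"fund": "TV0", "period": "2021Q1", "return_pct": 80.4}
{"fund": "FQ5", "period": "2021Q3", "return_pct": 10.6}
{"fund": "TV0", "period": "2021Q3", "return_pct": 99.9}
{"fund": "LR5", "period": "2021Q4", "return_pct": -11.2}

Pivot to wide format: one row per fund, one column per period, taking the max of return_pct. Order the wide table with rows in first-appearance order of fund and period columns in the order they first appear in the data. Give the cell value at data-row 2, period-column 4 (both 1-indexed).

With rows in first-appearance order of fund, row 2 is fund=FQ5. period columns in first-appearance order: 2021Q2, 2021Q4, 2021Q1, 2021Q3; column 4 is 2021Q3.
Long rows with fund=FQ5, period=2021Q3: max(-4.8, 60.3, 10.6) = 60.3.

60.3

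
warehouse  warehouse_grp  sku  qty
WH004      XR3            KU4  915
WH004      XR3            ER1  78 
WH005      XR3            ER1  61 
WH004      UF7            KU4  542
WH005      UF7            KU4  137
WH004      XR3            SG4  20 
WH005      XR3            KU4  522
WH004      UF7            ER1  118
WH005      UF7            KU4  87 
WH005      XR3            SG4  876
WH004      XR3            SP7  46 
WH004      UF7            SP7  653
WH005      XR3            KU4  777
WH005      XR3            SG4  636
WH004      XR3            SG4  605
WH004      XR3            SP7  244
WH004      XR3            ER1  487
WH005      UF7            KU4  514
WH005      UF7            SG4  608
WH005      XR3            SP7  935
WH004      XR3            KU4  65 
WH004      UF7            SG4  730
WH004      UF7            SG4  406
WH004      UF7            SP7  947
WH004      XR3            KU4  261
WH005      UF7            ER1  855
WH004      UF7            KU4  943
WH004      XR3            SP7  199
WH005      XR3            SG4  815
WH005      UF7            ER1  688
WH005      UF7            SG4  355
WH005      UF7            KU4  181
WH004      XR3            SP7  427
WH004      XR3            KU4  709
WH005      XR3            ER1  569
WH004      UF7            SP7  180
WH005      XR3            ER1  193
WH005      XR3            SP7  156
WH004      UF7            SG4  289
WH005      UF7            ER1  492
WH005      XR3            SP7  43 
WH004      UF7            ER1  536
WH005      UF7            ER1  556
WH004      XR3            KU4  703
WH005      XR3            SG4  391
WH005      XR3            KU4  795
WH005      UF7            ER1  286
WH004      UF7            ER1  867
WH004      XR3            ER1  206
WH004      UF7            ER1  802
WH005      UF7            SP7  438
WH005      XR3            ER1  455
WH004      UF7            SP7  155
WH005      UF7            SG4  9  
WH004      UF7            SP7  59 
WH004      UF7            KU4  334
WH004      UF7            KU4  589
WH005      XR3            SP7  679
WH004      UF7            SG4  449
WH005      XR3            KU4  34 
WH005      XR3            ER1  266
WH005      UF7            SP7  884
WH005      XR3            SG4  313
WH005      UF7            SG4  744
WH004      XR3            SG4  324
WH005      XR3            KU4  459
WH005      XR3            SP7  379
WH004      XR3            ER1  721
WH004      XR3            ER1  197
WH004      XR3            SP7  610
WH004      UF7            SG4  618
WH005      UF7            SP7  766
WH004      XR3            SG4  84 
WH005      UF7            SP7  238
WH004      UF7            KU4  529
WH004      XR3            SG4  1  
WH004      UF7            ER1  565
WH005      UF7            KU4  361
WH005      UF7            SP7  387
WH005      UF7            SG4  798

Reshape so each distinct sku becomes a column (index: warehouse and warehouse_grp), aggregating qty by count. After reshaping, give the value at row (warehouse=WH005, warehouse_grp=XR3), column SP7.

5

Rows with warehouse=WH005, warehouse_grp=XR3 and sku=SP7: qty values are 935, 156, 43, 679, 379.
5 rows match — count = 5.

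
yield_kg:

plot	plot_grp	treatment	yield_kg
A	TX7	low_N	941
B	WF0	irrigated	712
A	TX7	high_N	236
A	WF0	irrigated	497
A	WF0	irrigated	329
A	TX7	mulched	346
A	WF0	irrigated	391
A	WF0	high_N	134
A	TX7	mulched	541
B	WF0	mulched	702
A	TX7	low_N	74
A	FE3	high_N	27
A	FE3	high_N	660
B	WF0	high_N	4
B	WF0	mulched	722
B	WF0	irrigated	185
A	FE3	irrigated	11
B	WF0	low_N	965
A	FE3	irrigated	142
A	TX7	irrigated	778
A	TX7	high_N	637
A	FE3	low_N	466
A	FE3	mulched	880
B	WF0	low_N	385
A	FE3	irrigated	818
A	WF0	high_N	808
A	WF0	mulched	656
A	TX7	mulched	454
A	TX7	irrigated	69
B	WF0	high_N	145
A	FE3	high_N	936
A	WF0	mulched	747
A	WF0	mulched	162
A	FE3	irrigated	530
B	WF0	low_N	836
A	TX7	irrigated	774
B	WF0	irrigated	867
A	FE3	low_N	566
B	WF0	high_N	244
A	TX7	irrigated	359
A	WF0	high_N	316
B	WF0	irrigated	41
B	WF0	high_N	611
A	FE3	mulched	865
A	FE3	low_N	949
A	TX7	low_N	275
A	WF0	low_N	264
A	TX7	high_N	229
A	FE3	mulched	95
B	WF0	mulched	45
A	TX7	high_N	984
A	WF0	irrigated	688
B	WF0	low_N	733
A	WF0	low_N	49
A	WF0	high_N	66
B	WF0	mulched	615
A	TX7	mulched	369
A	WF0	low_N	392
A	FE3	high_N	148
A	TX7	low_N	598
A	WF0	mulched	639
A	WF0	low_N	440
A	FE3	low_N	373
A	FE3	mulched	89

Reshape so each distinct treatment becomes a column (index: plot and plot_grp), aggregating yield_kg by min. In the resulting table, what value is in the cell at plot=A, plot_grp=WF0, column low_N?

Rows with plot=A, plot_grp=WF0 and treatment=low_N: yield_kg values are 264, 49, 392, 440.
min(264, 49, 392, 440) = 49.

49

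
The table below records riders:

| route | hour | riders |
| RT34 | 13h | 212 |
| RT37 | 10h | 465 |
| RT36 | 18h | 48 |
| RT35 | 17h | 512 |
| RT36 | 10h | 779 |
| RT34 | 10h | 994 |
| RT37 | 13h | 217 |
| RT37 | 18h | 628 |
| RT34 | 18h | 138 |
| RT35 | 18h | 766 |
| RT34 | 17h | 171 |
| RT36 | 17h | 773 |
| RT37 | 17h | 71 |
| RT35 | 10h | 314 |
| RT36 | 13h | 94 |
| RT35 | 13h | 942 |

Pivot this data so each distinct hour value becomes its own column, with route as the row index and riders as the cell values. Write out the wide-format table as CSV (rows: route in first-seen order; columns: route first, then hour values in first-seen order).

Columns: route plus the 4 distinct hour values (13h, 10h, 18h, 17h).
For example, row RT34 column 13h takes riders=212 from the long row (RT34, 13h).

route,13h,10h,18h,17h
RT34,212,994,138,171
RT37,217,465,628,71
RT36,94,779,48,773
RT35,942,314,766,512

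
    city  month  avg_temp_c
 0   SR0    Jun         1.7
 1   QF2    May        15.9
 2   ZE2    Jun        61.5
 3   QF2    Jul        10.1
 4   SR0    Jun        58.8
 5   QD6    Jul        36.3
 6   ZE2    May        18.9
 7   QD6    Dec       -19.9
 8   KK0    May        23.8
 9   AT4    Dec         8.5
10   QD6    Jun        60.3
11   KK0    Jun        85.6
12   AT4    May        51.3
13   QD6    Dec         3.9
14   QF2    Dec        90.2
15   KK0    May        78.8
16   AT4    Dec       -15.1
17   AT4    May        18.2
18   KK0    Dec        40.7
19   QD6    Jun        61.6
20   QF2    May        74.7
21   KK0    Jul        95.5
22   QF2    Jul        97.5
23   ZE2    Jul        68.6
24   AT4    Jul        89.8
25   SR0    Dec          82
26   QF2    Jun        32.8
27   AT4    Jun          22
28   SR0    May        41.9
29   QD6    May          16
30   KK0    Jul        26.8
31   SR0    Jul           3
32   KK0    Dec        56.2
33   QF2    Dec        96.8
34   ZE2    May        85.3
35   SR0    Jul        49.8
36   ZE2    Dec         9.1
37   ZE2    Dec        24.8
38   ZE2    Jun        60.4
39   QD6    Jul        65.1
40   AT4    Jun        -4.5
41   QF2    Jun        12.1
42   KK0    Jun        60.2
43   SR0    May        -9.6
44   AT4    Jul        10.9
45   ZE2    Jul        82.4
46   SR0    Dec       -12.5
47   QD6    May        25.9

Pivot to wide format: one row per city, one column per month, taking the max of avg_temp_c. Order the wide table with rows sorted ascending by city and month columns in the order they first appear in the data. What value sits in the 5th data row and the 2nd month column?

With rows sorted ascending by city, row 5 is city=SR0. month columns in first-appearance order: Jun, May, Jul, Dec; column 2 is May.
Long rows with city=SR0, month=May: max(41.9, -9.6) = 41.9.

41.9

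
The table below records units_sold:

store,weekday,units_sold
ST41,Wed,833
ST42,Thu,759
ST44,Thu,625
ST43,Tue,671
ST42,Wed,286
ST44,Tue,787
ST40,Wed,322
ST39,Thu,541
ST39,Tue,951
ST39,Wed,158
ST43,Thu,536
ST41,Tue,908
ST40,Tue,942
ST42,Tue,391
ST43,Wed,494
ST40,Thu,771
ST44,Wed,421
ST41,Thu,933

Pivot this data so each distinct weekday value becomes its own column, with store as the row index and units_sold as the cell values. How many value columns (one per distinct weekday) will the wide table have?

3 distinct weekday values: Tue, Wed, Thu.

3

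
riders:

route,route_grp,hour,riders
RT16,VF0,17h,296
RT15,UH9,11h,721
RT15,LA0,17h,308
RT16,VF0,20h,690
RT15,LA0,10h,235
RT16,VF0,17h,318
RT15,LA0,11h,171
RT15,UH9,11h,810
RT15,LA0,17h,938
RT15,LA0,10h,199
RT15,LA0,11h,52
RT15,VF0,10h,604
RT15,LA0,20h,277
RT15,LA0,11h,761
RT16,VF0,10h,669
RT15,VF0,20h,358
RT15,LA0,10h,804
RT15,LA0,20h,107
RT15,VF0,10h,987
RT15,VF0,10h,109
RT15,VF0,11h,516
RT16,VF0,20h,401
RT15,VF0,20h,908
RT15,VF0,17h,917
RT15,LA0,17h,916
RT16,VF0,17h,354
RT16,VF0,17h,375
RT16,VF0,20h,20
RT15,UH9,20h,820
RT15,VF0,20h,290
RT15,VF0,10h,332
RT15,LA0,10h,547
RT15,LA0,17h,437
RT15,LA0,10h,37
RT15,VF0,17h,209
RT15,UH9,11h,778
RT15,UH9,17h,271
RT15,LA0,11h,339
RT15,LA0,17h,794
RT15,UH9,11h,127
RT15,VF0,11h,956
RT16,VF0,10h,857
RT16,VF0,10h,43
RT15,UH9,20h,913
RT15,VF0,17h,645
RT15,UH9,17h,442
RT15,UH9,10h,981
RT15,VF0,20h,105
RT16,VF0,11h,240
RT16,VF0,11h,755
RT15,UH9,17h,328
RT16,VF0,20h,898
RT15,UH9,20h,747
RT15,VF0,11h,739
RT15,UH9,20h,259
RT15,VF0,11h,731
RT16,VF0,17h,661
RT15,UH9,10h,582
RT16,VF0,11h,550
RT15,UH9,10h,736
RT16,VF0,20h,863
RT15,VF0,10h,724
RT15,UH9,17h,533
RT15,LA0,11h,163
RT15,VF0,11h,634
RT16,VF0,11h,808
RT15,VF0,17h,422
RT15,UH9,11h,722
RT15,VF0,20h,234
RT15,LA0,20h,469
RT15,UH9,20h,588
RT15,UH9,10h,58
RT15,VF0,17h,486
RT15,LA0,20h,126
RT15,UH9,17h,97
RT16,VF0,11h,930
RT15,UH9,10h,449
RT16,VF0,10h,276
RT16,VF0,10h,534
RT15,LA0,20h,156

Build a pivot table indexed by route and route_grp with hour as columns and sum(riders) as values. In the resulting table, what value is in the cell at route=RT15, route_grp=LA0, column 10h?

Rows with route=RT15, route_grp=LA0 and hour=10h: riders values are 235, 199, 804, 547, 37.
235 + 199 + 804 + 547 + 37 = 1822.

1822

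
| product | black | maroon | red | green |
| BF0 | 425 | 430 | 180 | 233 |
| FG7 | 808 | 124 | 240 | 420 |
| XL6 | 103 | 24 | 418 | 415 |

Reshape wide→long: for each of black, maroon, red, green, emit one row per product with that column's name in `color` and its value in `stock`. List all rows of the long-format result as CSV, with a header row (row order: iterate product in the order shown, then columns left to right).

product,color,stock
BF0,black,425
BF0,maroon,430
BF0,red,180
BF0,green,233
FG7,black,808
FG7,maroon,124
FG7,red,240
FG7,green,420
XL6,black,103
XL6,maroon,24
XL6,red,418
XL6,green,415

Each (product, column) pair becomes one row: 3 × 4 = 12 rows.
For example, (BF0, black) → stock=425.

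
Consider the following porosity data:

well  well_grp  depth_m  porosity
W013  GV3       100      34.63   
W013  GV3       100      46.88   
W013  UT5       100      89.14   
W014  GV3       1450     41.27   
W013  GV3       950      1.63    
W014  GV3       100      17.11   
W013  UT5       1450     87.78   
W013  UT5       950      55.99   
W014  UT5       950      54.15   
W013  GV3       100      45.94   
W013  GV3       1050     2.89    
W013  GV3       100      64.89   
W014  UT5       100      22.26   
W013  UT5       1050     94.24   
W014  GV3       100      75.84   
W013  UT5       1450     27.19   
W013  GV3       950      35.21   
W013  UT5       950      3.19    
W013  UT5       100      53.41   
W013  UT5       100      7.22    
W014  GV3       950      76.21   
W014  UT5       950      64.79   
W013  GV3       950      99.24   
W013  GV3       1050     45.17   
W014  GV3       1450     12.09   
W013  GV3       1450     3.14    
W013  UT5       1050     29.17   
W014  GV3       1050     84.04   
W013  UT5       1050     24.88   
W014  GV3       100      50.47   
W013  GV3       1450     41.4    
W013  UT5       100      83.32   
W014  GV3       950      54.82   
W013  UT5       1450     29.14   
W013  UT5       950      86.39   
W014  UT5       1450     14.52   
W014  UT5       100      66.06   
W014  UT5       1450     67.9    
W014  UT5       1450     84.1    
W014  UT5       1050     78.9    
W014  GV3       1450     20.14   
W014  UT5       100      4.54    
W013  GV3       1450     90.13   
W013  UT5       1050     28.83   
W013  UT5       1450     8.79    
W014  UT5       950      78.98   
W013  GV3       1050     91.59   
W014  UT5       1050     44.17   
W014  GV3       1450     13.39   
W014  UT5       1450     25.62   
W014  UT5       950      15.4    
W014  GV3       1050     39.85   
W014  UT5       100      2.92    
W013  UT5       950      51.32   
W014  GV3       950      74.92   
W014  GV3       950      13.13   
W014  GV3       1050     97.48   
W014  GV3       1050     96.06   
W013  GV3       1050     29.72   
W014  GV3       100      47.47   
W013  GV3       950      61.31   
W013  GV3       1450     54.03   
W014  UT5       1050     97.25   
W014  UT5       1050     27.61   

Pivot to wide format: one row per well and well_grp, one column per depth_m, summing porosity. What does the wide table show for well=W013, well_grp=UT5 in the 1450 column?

Rows with well=W013, well_grp=UT5 and depth_m=1450: porosity values are 87.78, 27.19, 29.14, 8.79.
87.78 + 27.19 + 29.14 + 8.79 = 152.90.

152.90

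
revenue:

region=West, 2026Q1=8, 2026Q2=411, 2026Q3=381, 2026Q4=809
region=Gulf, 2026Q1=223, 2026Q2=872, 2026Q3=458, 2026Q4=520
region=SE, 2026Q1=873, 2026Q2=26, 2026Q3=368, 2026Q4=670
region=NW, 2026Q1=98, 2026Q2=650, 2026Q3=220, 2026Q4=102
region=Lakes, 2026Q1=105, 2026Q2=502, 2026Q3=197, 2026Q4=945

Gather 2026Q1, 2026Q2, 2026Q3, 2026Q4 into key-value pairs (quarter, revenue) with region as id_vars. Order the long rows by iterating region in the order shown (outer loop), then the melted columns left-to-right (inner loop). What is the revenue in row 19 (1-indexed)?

20 rows total (5 × 4). Row 19: index ⌊(19-1)/4⌋ = 4 into region → Lakes; (19-1) mod 4 = 2 into the melted columns → 2026Q3.
So row 19 is (Lakes, 2026Q3, 197); revenue = 197.

197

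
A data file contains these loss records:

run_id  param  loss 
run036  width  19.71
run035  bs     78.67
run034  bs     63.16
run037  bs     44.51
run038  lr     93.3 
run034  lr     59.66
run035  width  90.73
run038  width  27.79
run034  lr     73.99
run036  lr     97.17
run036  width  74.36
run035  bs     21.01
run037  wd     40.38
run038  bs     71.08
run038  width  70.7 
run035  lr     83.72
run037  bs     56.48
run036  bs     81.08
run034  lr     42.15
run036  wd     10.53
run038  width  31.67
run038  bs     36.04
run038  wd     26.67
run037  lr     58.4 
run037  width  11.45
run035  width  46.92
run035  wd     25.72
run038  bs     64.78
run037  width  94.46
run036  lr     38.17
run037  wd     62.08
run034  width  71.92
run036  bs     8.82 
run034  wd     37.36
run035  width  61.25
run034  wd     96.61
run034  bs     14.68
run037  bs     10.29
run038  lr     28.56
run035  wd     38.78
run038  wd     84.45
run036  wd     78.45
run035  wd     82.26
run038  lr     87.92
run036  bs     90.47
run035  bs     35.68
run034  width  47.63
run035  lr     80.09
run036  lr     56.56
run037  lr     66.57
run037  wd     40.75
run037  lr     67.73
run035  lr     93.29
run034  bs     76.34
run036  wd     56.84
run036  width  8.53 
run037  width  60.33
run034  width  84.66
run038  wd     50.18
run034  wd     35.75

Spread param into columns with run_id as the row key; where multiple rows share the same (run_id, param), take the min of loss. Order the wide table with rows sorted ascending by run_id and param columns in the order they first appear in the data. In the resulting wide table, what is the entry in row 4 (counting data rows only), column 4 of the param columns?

40.38

With rows sorted ascending by run_id, row 4 is run_id=run037. param columns in first-appearance order: width, bs, lr, wd; column 4 is wd.
Long rows with run_id=run037, param=wd: min(40.38, 62.08, 40.75) = 40.38.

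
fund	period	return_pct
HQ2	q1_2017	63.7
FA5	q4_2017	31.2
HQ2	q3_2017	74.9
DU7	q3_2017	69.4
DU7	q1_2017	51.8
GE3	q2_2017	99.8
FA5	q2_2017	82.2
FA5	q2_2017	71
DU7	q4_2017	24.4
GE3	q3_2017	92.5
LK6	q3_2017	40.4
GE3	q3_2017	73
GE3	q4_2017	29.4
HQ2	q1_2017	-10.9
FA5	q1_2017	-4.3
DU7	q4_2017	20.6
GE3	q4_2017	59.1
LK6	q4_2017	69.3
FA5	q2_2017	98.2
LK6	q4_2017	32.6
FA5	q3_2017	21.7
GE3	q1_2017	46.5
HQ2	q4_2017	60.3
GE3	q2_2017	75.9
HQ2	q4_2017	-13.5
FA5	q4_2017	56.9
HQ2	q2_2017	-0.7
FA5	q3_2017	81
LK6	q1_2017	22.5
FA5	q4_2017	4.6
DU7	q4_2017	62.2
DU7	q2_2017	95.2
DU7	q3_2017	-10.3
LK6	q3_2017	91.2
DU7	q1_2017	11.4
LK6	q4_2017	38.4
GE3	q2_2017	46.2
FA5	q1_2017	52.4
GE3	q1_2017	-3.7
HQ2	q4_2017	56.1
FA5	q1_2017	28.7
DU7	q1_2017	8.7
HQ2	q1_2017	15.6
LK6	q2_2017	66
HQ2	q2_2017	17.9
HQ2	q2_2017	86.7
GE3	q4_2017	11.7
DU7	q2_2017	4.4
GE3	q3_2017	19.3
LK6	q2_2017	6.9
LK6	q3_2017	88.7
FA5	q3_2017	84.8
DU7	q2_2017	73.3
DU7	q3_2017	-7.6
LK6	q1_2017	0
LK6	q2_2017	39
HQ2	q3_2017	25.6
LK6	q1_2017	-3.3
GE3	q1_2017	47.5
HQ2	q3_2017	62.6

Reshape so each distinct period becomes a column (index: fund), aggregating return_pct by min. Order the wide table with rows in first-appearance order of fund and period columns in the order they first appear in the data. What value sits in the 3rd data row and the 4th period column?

4.4

With rows in first-appearance order of fund, row 3 is fund=DU7. period columns in first-appearance order: q1_2017, q4_2017, q3_2017, q2_2017; column 4 is q2_2017.
Long rows with fund=DU7, period=q2_2017: min(95.2, 4.4, 73.3) = 4.4.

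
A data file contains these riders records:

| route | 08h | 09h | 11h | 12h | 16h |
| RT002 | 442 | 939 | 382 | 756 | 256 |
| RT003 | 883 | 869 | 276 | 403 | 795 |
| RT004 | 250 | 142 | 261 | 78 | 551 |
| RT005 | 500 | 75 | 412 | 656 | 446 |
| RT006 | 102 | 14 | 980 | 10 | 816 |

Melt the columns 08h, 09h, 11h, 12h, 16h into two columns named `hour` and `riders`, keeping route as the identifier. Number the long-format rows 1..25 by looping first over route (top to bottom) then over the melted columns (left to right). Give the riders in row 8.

25 rows total (5 × 5). Row 8: index ⌊(8-1)/5⌋ = 1 into route → RT003; (8-1) mod 5 = 2 into the melted columns → 11h.
So row 8 is (RT003, 11h, 276); riders = 276.

276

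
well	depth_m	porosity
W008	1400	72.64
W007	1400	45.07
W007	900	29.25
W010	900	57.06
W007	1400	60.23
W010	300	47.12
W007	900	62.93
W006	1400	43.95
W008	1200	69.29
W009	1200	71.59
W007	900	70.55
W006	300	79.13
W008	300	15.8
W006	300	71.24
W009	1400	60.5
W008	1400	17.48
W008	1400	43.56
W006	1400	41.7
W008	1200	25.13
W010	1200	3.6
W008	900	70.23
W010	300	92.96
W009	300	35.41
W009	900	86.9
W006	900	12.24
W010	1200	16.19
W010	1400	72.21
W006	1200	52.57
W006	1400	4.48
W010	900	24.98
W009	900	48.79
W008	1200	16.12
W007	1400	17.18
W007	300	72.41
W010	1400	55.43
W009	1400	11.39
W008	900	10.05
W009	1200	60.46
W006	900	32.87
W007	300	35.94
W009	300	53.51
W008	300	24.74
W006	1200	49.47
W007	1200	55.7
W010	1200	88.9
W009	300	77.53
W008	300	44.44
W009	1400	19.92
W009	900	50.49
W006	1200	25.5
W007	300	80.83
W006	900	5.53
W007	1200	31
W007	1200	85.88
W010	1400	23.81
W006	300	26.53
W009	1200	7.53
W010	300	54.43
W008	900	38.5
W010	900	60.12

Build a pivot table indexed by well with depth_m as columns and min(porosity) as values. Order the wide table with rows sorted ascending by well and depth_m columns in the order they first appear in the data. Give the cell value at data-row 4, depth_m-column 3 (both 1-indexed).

35.41

With rows sorted ascending by well, row 4 is well=W009. depth_m columns in first-appearance order: 1400, 900, 300, 1200; column 3 is 300.
Long rows with well=W009, depth_m=300: min(35.41, 53.51, 77.53) = 35.41.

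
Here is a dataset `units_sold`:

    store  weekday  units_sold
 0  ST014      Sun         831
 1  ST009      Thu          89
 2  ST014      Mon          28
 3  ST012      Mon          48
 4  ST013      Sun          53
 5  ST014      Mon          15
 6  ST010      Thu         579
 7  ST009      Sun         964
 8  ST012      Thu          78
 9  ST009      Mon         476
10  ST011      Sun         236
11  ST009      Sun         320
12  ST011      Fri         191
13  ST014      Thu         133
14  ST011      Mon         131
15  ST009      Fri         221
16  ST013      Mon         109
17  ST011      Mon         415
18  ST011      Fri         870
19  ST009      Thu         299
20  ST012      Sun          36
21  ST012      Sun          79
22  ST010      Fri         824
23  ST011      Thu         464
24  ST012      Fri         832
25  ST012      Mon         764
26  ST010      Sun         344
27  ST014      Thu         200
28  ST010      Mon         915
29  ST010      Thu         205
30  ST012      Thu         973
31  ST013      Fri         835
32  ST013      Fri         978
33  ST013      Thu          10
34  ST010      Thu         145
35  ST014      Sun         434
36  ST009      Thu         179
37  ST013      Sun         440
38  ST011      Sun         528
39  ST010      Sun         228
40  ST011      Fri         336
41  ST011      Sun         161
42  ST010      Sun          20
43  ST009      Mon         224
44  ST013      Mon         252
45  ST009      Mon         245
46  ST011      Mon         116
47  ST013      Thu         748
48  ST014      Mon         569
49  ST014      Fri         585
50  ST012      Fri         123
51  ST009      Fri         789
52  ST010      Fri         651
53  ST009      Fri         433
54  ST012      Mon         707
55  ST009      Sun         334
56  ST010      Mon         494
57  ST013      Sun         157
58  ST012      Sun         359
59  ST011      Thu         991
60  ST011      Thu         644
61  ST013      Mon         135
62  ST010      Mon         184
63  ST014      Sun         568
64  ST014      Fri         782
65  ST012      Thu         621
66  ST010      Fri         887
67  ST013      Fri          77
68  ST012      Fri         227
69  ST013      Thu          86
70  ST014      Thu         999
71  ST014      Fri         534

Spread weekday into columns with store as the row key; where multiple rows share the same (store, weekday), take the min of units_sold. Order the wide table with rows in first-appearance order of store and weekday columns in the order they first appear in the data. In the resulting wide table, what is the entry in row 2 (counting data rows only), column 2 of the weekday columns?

89

With rows in first-appearance order of store, row 2 is store=ST009. weekday columns in first-appearance order: Sun, Thu, Mon, Fri; column 2 is Thu.
Long rows with store=ST009, weekday=Thu: min(89, 299, 179) = 89.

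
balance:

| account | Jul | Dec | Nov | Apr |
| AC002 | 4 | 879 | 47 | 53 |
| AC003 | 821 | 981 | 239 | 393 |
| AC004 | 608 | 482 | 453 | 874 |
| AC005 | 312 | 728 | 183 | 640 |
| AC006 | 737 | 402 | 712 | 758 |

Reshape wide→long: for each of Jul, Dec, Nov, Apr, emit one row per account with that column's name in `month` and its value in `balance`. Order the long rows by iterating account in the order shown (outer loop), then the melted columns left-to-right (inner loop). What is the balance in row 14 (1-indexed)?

20 rows total (5 × 4). Row 14: index ⌊(14-1)/4⌋ = 3 into account → AC005; (14-1) mod 4 = 1 into the melted columns → Dec.
So row 14 is (AC005, Dec, 728); balance = 728.

728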